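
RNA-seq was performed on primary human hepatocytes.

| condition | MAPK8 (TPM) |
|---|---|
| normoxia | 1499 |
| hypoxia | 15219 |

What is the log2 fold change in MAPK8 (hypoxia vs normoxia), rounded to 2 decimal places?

3.34

Fold change = 15219 / 1499 = 10.1528
log2(10.1528) = 3.344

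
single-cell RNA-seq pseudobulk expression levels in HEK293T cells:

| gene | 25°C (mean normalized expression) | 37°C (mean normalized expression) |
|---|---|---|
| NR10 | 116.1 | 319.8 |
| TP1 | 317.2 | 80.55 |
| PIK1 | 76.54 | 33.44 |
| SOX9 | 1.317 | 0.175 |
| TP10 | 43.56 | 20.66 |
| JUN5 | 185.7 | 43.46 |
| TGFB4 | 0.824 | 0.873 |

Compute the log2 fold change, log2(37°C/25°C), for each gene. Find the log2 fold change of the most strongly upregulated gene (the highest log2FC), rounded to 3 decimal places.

1.462

log2(319.8/116.1) = 1.462  (NR10)
log2(80.55/317.2) = -1.977  (TP1)
log2(33.44/76.54) = -1.195  (PIK1)
log2(0.175/1.317) = -2.912  (SOX9)
log2(20.66/43.56) = -1.076  (TP10)
log2(43.46/185.7) = -2.095  (JUN5)
log2(0.873/0.824) = 0.083  (TGFB4)
NR10 is most strongly upregulated.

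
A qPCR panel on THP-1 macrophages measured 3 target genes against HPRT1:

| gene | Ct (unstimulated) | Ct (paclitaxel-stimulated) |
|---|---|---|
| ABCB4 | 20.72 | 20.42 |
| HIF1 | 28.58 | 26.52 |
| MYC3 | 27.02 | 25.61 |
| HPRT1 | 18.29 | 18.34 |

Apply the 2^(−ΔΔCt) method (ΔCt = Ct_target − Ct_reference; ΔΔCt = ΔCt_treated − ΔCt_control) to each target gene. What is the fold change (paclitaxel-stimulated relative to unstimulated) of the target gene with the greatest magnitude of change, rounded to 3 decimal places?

4.317

ABCB4: ΔΔCt = (20.42−18.34) − (20.72−18.29) = 2.08 − 2.43 = -0.35; fold change = 2^0.35 = 1.275
HIF1: ΔΔCt = (26.52−18.34) − (28.58−18.29) = 8.18 − 10.29 = -2.11; fold change = 2^2.11 = 4.317
MYC3: ΔΔCt = (25.61−18.34) − (27.02−18.29) = 7.27 − 8.73 = -1.46; fold change = 2^1.46 = 2.751
HIF1 has the largest |ΔΔCt| = 2.11.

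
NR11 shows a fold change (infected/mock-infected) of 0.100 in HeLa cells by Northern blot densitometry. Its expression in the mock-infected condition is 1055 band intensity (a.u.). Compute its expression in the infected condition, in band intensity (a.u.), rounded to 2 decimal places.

105.50

infected expression = 1055 × 0.100 = 105.50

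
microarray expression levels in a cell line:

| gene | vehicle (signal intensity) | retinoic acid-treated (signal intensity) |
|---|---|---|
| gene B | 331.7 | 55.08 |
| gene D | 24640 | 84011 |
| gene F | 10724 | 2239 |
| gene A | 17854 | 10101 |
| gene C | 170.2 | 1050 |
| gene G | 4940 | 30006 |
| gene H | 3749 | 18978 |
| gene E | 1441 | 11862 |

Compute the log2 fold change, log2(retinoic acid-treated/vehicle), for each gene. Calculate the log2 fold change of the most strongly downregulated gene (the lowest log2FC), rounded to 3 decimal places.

log2(55.08/331.7) = -2.590  (gene B)
log2(84011/24640) = 1.770  (gene D)
log2(2239/10724) = -2.260  (gene F)
log2(10101/17854) = -0.822  (gene A)
log2(1050/170.2) = 2.625  (gene C)
log2(30006/4940) = 2.603  (gene G)
log2(18978/3749) = 2.340  (gene H)
log2(11862/1441) = 3.041  (gene E)
gene B is most strongly downregulated.

-2.590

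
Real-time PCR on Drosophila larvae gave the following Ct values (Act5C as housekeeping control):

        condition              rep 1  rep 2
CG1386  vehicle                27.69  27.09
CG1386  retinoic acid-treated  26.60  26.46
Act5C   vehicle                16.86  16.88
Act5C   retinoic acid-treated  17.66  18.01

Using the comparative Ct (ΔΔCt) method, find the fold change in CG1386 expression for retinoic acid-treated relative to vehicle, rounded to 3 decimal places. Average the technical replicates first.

Mean Ct: CG1386 vehicle 27.390; CG1386 retinoic acid-treated 26.530; Act5C vehicle 16.870; Act5C retinoic acid-treated 17.835
ΔCt(vehicle) = 27.390 − 16.870 = 10.520
ΔCt(retinoic acid-treated) = 26.530 − 17.835 = 8.695
ΔΔCt = 8.695 − 10.520 = -1.825
Fold change = 2^(−(-1.825)) = 2^1.825 = 3.5431

3.543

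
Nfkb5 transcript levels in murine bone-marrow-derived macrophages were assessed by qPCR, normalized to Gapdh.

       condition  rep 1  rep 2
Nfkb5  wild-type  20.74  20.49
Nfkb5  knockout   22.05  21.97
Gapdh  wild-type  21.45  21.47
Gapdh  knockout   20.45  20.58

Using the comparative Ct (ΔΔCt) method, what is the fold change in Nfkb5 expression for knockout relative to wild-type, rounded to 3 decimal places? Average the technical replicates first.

0.198

Mean Ct: Nfkb5 wild-type 20.615; Nfkb5 knockout 22.010; Gapdh wild-type 21.460; Gapdh knockout 20.515
ΔCt(wild-type) = 20.615 − 21.460 = -0.845
ΔCt(knockout) = 22.010 − 20.515 = 1.495
ΔΔCt = 1.495 − (-0.845) = 2.340
Fold change = 2^(−2.340) = 0.1975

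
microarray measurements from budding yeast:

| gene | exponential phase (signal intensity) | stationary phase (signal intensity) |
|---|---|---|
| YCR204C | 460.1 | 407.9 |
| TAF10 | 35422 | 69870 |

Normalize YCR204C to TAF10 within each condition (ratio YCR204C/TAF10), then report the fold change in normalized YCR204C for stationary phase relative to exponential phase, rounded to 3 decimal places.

0.449

YCR204C/TAF10 (exponential phase) = 460.1 / 35422 = 0.012989
YCR204C/TAF10 (stationary phase) = 407.9 / 69870 = 0.005838
Fold change = 0.005838 / 0.012989 = 0.4495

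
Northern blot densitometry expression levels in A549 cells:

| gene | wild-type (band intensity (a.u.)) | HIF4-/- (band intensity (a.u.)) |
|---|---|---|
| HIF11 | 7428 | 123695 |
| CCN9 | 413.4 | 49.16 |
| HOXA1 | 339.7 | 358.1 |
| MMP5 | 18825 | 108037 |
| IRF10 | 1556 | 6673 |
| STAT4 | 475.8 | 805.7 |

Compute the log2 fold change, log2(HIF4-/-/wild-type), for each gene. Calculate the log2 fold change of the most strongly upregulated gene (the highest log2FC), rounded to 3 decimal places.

4.058

log2(123695/7428) = 4.058  (HIF11)
log2(49.16/413.4) = -3.072  (CCN9)
log2(358.1/339.7) = 0.076  (HOXA1)
log2(108037/18825) = 2.521  (MMP5)
log2(6673/1556) = 2.100  (IRF10)
log2(805.7/475.8) = 0.760  (STAT4)
HIF11 is most strongly upregulated.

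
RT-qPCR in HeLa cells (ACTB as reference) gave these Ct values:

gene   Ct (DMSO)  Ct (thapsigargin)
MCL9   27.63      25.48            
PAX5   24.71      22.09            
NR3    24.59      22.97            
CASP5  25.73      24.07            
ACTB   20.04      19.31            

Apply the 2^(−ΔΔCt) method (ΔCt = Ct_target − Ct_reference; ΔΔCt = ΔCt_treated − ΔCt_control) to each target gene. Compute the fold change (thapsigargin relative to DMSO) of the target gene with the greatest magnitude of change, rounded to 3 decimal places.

3.706

MCL9: ΔΔCt = (25.48−19.31) − (27.63−20.04) = 6.17 − 7.59 = -1.42; fold change = 2^1.42 = 2.676
PAX5: ΔΔCt = (22.09−19.31) − (24.71−20.04) = 2.78 − 4.67 = -1.89; fold change = 2^1.89 = 3.706
NR3: ΔΔCt = (22.97−19.31) − (24.59−20.04) = 3.66 − 4.55 = -0.89; fold change = 2^0.89 = 1.853
CASP5: ΔΔCt = (24.07−19.31) − (25.73−20.04) = 4.76 − 5.69 = -0.93; fold change = 2^0.93 = 1.905
PAX5 has the largest |ΔΔCt| = 1.89.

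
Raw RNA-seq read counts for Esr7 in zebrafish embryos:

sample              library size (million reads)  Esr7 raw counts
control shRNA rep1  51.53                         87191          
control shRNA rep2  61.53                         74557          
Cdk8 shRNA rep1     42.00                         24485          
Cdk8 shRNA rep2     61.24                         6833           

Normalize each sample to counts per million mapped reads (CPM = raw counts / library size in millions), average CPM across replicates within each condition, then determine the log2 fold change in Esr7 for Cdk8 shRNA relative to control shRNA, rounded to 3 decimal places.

-2.064

CPM(control shRNA rep1) = 87191 / 51.53 = 1692.0435
CPM(control shRNA rep2) = 74557 / 61.53 = 1211.7179
CPM(Cdk8 shRNA rep1) = 24485 / 42.00 = 582.9762
CPM(Cdk8 shRNA rep2) = 6833 / 61.24 = 111.5774
mean CPM(control shRNA) = 1451.8807; mean CPM(Cdk8 shRNA) = 347.2768
Fold change = 347.2768 / 1451.8807 = 0.23919
log2(0.23919) = -2.0638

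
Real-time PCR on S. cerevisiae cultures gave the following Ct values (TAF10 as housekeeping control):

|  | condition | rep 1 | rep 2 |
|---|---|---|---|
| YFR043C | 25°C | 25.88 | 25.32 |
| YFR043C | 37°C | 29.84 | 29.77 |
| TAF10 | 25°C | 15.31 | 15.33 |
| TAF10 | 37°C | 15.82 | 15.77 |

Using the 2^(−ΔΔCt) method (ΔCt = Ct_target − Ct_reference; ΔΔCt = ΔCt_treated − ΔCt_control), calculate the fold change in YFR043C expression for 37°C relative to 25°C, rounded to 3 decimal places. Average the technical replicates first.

Mean Ct: YFR043C 25°C 25.600; YFR043C 37°C 29.805; TAF10 25°C 15.320; TAF10 37°C 15.795
ΔCt(25°C) = 25.600 − 15.320 = 10.280
ΔCt(37°C) = 29.805 − 15.795 = 14.010
ΔΔCt = 14.010 − 10.280 = 3.730
Fold change = 2^(−3.730) = 0.0754

0.075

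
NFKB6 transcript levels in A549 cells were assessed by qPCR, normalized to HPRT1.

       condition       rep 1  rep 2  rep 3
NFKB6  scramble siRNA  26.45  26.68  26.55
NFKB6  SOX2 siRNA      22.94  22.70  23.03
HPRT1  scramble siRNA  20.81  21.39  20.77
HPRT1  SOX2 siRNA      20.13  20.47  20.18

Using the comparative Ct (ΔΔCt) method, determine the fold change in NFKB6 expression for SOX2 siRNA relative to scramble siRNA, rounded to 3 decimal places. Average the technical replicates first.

Mean Ct: NFKB6 scramble siRNA 26.560; NFKB6 SOX2 siRNA 22.890; HPRT1 scramble siRNA 20.990; HPRT1 SOX2 siRNA 20.260
ΔCt(scramble siRNA) = 26.560 − 20.990 = 5.570
ΔCt(SOX2 siRNA) = 22.890 − 20.260 = 2.630
ΔΔCt = 2.630 − 5.570 = -2.940
Fold change = 2^(−(-2.940)) = 2^2.940 = 7.6741

7.674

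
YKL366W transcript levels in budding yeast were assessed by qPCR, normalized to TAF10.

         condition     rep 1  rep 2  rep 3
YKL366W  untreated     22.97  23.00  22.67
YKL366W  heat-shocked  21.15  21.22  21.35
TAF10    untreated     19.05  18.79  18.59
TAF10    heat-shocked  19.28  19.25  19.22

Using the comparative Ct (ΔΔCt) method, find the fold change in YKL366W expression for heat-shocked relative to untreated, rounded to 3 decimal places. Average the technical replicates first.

Mean Ct: YKL366W untreated 22.880; YKL366W heat-shocked 21.240; TAF10 untreated 18.810; TAF10 heat-shocked 19.250
ΔCt(untreated) = 22.880 − 18.810 = 4.070
ΔCt(heat-shocked) = 21.240 − 19.250 = 1.990
ΔΔCt = 1.990 − 4.070 = -2.080
Fold change = 2^(−(-2.080)) = 2^2.080 = 4.2281

4.228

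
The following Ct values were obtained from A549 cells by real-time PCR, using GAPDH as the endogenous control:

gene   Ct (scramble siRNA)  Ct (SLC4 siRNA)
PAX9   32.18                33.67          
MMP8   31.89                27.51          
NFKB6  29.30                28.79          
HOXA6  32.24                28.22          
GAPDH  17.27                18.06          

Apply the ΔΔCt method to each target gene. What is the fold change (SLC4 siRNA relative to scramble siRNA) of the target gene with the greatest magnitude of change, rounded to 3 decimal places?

PAX9: ΔΔCt = (33.67−18.06) − (32.18−17.27) = 15.61 − 14.91 = 0.70; fold change = 2^-0.70 = 0.616
MMP8: ΔΔCt = (27.51−18.06) − (31.89−17.27) = 9.45 − 14.62 = -5.17; fold change = 2^5.17 = 36.002
NFKB6: ΔΔCt = (28.79−18.06) − (29.30−17.27) = 10.73 − 12.03 = -1.30; fold change = 2^1.30 = 2.462
HOXA6: ΔΔCt = (28.22−18.06) − (32.24−17.27) = 10.16 − 14.97 = -4.81; fold change = 2^4.81 = 28.051
MMP8 has the largest |ΔΔCt| = 5.17.

36.002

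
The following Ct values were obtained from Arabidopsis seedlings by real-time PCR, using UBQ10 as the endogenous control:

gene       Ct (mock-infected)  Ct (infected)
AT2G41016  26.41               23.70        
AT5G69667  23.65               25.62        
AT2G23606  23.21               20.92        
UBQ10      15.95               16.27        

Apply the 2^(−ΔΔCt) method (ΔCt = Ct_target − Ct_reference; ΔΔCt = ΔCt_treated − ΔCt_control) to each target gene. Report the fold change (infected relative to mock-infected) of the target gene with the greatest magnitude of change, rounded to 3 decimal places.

AT2G41016: ΔΔCt = (23.70−16.27) − (26.41−15.95) = 7.43 − 10.46 = -3.03; fold change = 2^3.03 = 8.168
AT5G69667: ΔΔCt = (25.62−16.27) − (23.65−15.95) = 9.35 − 7.70 = 1.65; fold change = 2^-1.65 = 0.319
AT2G23606: ΔΔCt = (20.92−16.27) − (23.21−15.95) = 4.65 − 7.26 = -2.61; fold change = 2^2.61 = 6.105
AT2G41016 has the largest |ΔΔCt| = 3.03.

8.168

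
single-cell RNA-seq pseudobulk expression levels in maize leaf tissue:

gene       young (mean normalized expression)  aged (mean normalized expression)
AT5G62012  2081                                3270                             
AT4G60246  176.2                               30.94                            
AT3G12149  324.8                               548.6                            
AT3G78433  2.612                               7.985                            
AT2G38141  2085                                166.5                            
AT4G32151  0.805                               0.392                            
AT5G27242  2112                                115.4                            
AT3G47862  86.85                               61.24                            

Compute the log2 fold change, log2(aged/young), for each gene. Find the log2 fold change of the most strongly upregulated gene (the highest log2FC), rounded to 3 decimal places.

1.612

log2(3270/2081) = 0.652  (AT5G62012)
log2(30.94/176.2) = -2.510  (AT4G60246)
log2(548.6/324.8) = 0.756  (AT3G12149)
log2(7.985/2.612) = 1.612  (AT3G78433)
log2(166.5/2085) = -3.646  (AT2G38141)
log2(0.392/0.805) = -1.038  (AT4G32151)
log2(115.4/2112) = -4.194  (AT5G27242)
log2(61.24/86.85) = -0.504  (AT3G47862)
AT3G78433 is most strongly upregulated.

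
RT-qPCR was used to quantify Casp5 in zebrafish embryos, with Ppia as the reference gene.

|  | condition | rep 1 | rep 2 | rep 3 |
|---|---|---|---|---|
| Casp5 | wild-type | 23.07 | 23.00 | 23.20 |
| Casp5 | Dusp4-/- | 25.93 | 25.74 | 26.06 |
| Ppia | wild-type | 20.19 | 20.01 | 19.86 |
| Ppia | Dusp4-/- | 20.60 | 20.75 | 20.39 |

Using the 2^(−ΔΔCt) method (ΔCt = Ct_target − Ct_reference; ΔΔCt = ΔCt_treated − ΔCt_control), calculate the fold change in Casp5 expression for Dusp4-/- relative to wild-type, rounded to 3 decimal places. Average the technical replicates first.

Mean Ct: Casp5 wild-type 23.090; Casp5 Dusp4-/- 25.910; Ppia wild-type 20.020; Ppia Dusp4-/- 20.580
ΔCt(wild-type) = 23.090 − 20.020 = 3.070
ΔCt(Dusp4-/-) = 25.910 − 20.580 = 5.330
ΔΔCt = 5.330 − 3.070 = 2.260
Fold change = 2^(−2.260) = 0.2088

0.209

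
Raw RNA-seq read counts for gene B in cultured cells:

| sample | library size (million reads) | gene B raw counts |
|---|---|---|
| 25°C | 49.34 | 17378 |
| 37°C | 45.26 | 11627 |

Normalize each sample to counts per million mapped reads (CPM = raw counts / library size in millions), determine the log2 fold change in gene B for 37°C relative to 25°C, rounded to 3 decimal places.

-0.455

CPM(25°C) = 17378 / 49.34 = 352.2092
CPM(37°C) = 11627 / 45.26 = 256.8935
Fold change = 256.8935 / 352.2092 = 0.72938
log2(0.72938) = -0.4553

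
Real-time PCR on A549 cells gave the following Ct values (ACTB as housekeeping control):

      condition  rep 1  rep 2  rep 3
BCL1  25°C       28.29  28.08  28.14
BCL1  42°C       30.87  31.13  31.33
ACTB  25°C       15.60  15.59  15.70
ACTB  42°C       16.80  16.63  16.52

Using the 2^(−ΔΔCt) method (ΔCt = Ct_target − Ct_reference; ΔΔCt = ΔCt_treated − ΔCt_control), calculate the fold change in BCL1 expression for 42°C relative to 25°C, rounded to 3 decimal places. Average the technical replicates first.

Mean Ct: BCL1 25°C 28.170; BCL1 42°C 31.110; ACTB 25°C 15.630; ACTB 42°C 16.650
ΔCt(25°C) = 28.170 − 15.630 = 12.540
ΔCt(42°C) = 31.110 − 16.650 = 14.460
ΔΔCt = 14.460 − 12.540 = 1.920
Fold change = 2^(−1.920) = 0.2643

0.264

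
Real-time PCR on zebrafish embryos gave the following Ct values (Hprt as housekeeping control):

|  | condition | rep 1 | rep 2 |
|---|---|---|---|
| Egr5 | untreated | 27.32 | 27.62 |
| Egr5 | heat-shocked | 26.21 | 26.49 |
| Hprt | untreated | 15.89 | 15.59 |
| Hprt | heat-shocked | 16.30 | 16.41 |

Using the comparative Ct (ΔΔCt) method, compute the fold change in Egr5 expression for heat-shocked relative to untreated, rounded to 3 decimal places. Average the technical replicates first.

Mean Ct: Egr5 untreated 27.470; Egr5 heat-shocked 26.350; Hprt untreated 15.740; Hprt heat-shocked 16.355
ΔCt(untreated) = 27.470 − 15.740 = 11.730
ΔCt(heat-shocked) = 26.350 − 16.355 = 9.995
ΔΔCt = 9.995 − 11.730 = -1.735
Fold change = 2^(−(-1.735)) = 2^1.735 = 3.3288

3.329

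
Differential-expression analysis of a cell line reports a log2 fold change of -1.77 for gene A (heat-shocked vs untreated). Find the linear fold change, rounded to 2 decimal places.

Fold change = 2^(-1.77) = 0.293
That is, gene A drops to 29.3% of the untreated level.

0.29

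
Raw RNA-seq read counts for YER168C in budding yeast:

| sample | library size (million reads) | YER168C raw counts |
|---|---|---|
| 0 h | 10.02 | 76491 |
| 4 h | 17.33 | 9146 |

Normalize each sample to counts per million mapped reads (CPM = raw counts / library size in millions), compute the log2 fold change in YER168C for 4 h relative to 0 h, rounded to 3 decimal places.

CPM(0 h) = 76491 / 10.02 = 7633.8323
CPM(4 h) = 9146 / 17.33 = 527.7553
Fold change = 527.7553 / 7633.8323 = 0.06913
log2(0.06913) = -3.8545

-3.854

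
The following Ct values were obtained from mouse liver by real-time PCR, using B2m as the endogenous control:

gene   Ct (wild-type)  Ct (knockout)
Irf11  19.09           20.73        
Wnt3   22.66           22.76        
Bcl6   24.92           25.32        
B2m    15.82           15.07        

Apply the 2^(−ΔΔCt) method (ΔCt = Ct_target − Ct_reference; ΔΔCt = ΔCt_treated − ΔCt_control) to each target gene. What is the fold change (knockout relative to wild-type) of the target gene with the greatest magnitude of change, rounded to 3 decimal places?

0.191

Irf11: ΔΔCt = (20.73−15.07) − (19.09−15.82) = 5.66 − 3.27 = 2.39; fold change = 2^-2.39 = 0.191
Wnt3: ΔΔCt = (22.76−15.07) − (22.66−15.82) = 7.69 − 6.84 = 0.85; fold change = 2^-0.85 = 0.555
Bcl6: ΔΔCt = (25.32−15.07) − (24.92−15.82) = 10.25 − 9.10 = 1.15; fold change = 2^-1.15 = 0.451
Irf11 has the largest |ΔΔCt| = 2.39.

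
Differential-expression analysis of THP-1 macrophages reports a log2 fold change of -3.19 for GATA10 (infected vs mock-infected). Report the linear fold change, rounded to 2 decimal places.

0.11

Fold change = 2^(-3.19) = 0.110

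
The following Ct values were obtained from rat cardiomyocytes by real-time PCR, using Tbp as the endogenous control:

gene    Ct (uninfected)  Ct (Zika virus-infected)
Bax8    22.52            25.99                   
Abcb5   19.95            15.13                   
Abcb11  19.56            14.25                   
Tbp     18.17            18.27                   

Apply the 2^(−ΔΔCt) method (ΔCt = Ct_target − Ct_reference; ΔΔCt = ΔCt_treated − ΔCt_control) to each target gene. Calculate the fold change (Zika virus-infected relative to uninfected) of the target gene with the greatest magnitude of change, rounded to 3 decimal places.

Bax8: ΔΔCt = (25.99−18.27) − (22.52−18.17) = 7.72 − 4.35 = 3.37; fold change = 2^-3.37 = 0.097
Abcb5: ΔΔCt = (15.13−18.27) − (19.95−18.17) = -3.14 − 1.78 = -4.92; fold change = 2^4.92 = 30.274
Abcb11: ΔΔCt = (14.25−18.27) − (19.56−18.17) = -4.02 − 1.39 = -5.41; fold change = 2^5.41 = 42.518
Abcb11 has the largest |ΔΔCt| = 5.41.

42.518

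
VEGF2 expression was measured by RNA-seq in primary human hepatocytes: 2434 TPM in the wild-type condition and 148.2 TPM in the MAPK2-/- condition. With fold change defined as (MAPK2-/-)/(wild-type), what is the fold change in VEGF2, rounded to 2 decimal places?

0.06

Fold change = 148.2 / 2434 = 0.061
VEGF2 is downregulated.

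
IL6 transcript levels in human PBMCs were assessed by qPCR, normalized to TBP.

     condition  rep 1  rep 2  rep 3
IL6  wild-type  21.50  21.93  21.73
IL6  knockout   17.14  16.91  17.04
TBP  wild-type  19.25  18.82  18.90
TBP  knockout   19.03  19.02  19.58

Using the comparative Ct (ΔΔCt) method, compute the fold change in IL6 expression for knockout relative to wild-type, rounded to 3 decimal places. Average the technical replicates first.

30.065

Mean Ct: IL6 wild-type 21.720; IL6 knockout 17.030; TBP wild-type 18.990; TBP knockout 19.210
ΔCt(wild-type) = 21.720 − 18.990 = 2.730
ΔCt(knockout) = 17.030 − 19.210 = -2.180
ΔΔCt = -2.180 − 2.730 = -4.910
Fold change = 2^(−(-4.910)) = 2^4.910 = 30.0647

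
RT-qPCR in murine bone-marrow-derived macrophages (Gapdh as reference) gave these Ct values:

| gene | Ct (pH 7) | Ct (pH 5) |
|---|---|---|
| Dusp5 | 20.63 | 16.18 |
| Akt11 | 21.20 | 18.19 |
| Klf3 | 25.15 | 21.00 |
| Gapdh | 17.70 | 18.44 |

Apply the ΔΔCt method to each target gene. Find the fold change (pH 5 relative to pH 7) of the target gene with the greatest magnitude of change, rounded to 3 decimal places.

36.504

Dusp5: ΔΔCt = (16.18−18.44) − (20.63−17.70) = -2.26 − 2.93 = -5.19; fold change = 2^5.19 = 36.504
Akt11: ΔΔCt = (18.19−18.44) − (21.20−17.70) = -0.25 − 3.50 = -3.75; fold change = 2^3.75 = 13.454
Klf3: ΔΔCt = (21.00−18.44) − (25.15−17.70) = 2.56 − 7.45 = -4.89; fold change = 2^4.89 = 29.651
Dusp5 has the largest |ΔΔCt| = 5.19.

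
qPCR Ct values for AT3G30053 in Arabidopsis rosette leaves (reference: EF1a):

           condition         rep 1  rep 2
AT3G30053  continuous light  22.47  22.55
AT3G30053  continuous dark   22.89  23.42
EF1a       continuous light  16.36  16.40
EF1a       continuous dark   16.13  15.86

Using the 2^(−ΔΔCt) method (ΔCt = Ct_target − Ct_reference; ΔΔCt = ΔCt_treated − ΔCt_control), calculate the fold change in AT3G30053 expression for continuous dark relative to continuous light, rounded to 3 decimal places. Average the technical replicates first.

0.490

Mean Ct: AT3G30053 continuous light 22.510; AT3G30053 continuous dark 23.155; EF1a continuous light 16.380; EF1a continuous dark 15.995
ΔCt(continuous light) = 22.510 − 16.380 = 6.130
ΔCt(continuous dark) = 23.155 − 15.995 = 7.160
ΔΔCt = 7.160 − 6.130 = 1.030
Fold change = 2^(−1.030) = 0.4897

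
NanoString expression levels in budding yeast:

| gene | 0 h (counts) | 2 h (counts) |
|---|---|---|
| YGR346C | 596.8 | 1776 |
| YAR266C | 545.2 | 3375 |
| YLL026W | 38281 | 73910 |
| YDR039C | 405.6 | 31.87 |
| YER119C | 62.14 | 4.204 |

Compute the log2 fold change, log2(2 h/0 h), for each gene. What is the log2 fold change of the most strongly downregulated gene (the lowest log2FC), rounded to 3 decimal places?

-3.886

log2(1776/596.8) = 1.573  (YGR346C)
log2(3375/545.2) = 2.630  (YAR266C)
log2(73910/38281) = 0.949  (YLL026W)
log2(31.87/405.6) = -3.670  (YDR039C)
log2(4.204/62.14) = -3.886  (YER119C)
YER119C is most strongly downregulated.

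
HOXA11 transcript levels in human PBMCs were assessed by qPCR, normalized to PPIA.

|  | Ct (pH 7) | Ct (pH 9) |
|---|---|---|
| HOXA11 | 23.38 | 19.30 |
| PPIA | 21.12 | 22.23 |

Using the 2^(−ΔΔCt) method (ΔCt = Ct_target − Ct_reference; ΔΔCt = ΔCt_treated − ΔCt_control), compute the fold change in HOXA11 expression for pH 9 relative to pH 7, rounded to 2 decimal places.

36.50

ΔCt(pH 7) = 23.380 − 21.120 = 2.260
ΔCt(pH 9) = 19.300 − 22.230 = -2.930
ΔΔCt = -2.930 − 2.260 = -5.190
Fold change = 2^(−(-5.190)) = 2^5.190 = 36.504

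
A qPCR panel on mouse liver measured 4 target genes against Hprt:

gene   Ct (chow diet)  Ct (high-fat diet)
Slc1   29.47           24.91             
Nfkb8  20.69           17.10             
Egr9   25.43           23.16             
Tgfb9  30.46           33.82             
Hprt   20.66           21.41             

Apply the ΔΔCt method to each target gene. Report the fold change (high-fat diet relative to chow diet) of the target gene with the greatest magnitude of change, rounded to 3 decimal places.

Slc1: ΔΔCt = (24.91−21.41) − (29.47−20.66) = 3.50 − 8.81 = -5.31; fold change = 2^5.31 = 39.671
Nfkb8: ΔΔCt = (17.10−21.41) − (20.69−20.66) = -4.31 − 0.03 = -4.34; fold change = 2^4.34 = 20.252
Egr9: ΔΔCt = (23.16−21.41) − (25.43−20.66) = 1.75 − 4.77 = -3.02; fold change = 2^3.02 = 8.112
Tgfb9: ΔΔCt = (33.82−21.41) − (30.46−20.66) = 12.41 − 9.80 = 2.61; fold change = 2^-2.61 = 0.164
Slc1 has the largest |ΔΔCt| = 5.31.

39.671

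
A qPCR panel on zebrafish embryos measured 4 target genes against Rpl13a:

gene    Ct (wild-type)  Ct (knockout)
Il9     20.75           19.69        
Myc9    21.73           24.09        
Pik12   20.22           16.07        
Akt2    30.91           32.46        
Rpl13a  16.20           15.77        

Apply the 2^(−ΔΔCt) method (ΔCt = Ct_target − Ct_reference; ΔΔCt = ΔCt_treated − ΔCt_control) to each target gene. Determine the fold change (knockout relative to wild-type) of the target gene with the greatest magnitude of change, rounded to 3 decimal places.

13.177

Il9: ΔΔCt = (19.69−15.77) − (20.75−16.20) = 3.92 − 4.55 = -0.63; fold change = 2^0.63 = 1.548
Myc9: ΔΔCt = (24.09−15.77) − (21.73−16.20) = 8.32 − 5.53 = 2.79; fold change = 2^-2.79 = 0.145
Pik12: ΔΔCt = (16.07−15.77) − (20.22−16.20) = 0.30 − 4.02 = -3.72; fold change = 2^3.72 = 13.177
Akt2: ΔΔCt = (32.46−15.77) − (30.91−16.20) = 16.69 − 14.71 = 1.98; fold change = 2^-1.98 = 0.253
Pik12 has the largest |ΔΔCt| = 3.72.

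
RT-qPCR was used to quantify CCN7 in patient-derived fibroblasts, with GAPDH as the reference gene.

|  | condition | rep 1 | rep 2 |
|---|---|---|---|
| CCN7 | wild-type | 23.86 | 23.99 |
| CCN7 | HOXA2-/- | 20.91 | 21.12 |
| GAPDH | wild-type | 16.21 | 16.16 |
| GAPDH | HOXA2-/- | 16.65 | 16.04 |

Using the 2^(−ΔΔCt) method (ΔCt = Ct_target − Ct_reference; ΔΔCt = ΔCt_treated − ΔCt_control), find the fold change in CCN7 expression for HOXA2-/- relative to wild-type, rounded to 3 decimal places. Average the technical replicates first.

Mean Ct: CCN7 wild-type 23.925; CCN7 HOXA2-/- 21.015; GAPDH wild-type 16.185; GAPDH HOXA2-/- 16.345
ΔCt(wild-type) = 23.925 − 16.185 = 7.740
ΔCt(HOXA2-/-) = 21.015 − 16.345 = 4.670
ΔΔCt = 4.670 − 7.740 = -3.070
Fold change = 2^(−(-3.070)) = 2^3.070 = 8.3977

8.398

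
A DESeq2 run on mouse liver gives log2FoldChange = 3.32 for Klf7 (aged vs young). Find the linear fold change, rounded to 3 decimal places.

9.987

Fold change = 2^(3.32) = 9.9866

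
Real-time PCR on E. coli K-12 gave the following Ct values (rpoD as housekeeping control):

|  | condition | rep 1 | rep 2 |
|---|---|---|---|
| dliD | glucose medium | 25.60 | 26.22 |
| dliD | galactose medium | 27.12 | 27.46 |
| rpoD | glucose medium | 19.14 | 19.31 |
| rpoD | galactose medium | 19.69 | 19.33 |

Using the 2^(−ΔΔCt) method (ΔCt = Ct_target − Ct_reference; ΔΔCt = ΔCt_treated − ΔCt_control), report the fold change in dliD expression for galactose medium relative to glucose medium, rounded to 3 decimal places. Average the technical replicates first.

0.468

Mean Ct: dliD glucose medium 25.910; dliD galactose medium 27.290; rpoD glucose medium 19.225; rpoD galactose medium 19.510
ΔCt(glucose medium) = 25.910 − 19.225 = 6.685
ΔCt(galactose medium) = 27.290 − 19.510 = 7.780
ΔΔCt = 7.780 − 6.685 = 1.095
Fold change = 2^(−1.095) = 0.4681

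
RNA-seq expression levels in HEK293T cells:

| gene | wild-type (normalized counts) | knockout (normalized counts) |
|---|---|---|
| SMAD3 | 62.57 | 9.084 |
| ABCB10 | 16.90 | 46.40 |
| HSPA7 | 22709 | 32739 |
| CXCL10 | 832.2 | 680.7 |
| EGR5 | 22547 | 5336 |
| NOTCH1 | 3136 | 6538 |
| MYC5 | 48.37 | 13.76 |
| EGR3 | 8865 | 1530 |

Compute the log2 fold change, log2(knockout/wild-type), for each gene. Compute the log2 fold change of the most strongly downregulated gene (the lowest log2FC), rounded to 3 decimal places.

log2(9.084/62.57) = -2.784  (SMAD3)
log2(46.40/16.90) = 1.457  (ABCB10)
log2(32739/22709) = 0.528  (HSPA7)
log2(680.7/832.2) = -0.290  (CXCL10)
log2(5336/22547) = -2.079  (EGR5)
log2(6538/3136) = 1.060  (NOTCH1)
log2(13.76/48.37) = -1.814  (MYC5)
log2(1530/8865) = -2.535  (EGR3)
SMAD3 is most strongly downregulated.

-2.784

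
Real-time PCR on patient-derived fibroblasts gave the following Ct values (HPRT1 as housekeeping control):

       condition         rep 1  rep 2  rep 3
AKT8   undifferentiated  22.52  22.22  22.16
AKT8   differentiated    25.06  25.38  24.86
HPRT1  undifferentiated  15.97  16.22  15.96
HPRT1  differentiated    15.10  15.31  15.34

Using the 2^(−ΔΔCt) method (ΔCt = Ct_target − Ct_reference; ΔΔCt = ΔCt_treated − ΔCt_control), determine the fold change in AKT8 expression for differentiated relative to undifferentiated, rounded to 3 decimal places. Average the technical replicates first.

0.082

Mean Ct: AKT8 undifferentiated 22.300; AKT8 differentiated 25.100; HPRT1 undifferentiated 16.050; HPRT1 differentiated 15.250
ΔCt(undifferentiated) = 22.300 − 16.050 = 6.250
ΔCt(differentiated) = 25.100 − 15.250 = 9.850
ΔΔCt = 9.850 − 6.250 = 3.600
Fold change = 2^(−3.600) = 0.0825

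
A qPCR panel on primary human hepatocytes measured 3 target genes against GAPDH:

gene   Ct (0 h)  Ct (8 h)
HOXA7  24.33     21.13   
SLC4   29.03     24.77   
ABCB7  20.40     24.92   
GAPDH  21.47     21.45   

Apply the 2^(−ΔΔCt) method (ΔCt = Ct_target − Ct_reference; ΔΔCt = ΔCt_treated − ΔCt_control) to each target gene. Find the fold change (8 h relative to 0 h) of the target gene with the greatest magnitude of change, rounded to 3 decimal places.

HOXA7: ΔΔCt = (21.13−21.45) − (24.33−21.47) = -0.32 − 2.86 = -3.18; fold change = 2^3.18 = 9.063
SLC4: ΔΔCt = (24.77−21.45) − (29.03−21.47) = 3.32 − 7.56 = -4.24; fold change = 2^4.24 = 18.896
ABCB7: ΔΔCt = (24.92−21.45) − (20.40−21.47) = 3.47 − (-1.07) = 4.54; fold change = 2^-4.54 = 0.043
ABCB7 has the largest |ΔΔCt| = 4.54.

0.043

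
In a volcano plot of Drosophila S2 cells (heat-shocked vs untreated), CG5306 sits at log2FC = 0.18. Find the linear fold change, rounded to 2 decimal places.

1.13

Fold change = 2^(0.18) = 1.133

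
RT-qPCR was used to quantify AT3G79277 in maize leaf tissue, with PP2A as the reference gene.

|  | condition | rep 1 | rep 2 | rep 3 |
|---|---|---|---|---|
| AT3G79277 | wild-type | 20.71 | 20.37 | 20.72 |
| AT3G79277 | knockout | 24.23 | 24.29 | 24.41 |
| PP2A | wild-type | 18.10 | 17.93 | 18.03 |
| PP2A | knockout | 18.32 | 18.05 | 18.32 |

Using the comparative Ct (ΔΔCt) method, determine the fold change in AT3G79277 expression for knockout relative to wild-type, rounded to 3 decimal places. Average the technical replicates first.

Mean Ct: AT3G79277 wild-type 20.600; AT3G79277 knockout 24.310; PP2A wild-type 18.020; PP2A knockout 18.230
ΔCt(wild-type) = 20.600 − 18.020 = 2.580
ΔCt(knockout) = 24.310 − 18.230 = 6.080
ΔΔCt = 6.080 − 2.580 = 3.500
Fold change = 2^(−3.500) = 0.0884

0.088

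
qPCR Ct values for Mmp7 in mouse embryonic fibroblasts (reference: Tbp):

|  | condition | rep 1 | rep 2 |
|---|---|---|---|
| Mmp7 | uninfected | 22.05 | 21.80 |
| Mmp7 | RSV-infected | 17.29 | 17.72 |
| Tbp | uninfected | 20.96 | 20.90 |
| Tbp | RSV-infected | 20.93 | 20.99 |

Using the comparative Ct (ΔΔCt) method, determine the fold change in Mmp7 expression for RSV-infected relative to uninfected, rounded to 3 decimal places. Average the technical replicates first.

Mean Ct: Mmp7 uninfected 21.925; Mmp7 RSV-infected 17.505; Tbp uninfected 20.930; Tbp RSV-infected 20.960
ΔCt(uninfected) = 21.925 − 20.930 = 0.995
ΔCt(RSV-infected) = 17.505 − 20.960 = -3.455
ΔΔCt = -3.455 − 0.995 = -4.450
Fold change = 2^(−(-4.450)) = 2^4.450 = 21.8566

21.857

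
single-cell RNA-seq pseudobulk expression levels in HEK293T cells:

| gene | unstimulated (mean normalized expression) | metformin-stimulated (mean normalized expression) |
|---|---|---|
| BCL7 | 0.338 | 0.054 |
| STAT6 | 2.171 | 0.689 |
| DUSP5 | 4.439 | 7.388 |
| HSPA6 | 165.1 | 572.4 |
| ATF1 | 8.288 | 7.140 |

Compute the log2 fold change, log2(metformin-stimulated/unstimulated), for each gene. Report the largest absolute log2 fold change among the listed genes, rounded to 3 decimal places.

2.646

log2(0.054/0.338) = -2.646  (BCL7)
log2(0.689/2.171) = -1.656  (STAT6)
log2(7.388/4.439) = 0.735  (DUSP5)
log2(572.4/165.1) = 1.794  (HSPA6)
log2(7.140/8.288) = -0.215  (ATF1)
The largest magnitude belongs to BCL7.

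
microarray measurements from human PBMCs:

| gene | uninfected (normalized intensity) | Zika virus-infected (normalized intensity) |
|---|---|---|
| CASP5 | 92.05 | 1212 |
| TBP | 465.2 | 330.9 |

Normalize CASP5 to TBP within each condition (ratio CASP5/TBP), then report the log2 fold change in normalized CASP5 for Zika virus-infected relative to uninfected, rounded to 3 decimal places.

CASP5/TBP (uninfected) = 92.05 / 465.2 = 0.19787
CASP5/TBP (Zika virus-infected) = 1212 / 330.9 = 3.6627
Fold change = 3.6627 / 0.19787 = 18.5107
log2(18.5107) = 4.2103

4.210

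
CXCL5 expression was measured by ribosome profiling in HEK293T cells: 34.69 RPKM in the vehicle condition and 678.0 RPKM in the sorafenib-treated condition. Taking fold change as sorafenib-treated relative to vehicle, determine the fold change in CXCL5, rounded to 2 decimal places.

19.54

Fold change = 678.0 / 34.69 = 19.545
CXCL5 is upregulated.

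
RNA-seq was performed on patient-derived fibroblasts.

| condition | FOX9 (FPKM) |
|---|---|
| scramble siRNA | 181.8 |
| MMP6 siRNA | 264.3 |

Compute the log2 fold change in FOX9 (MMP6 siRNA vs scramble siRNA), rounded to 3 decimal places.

0.540

Fold change = 264.3 / 181.8 = 1.4538
log2(1.4538) = 0.5398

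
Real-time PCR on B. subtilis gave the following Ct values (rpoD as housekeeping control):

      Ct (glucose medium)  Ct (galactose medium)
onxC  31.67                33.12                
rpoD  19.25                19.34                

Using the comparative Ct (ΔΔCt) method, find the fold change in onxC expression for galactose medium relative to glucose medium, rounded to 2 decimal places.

ΔCt(glucose medium) = 31.670 − 19.250 = 12.420
ΔCt(galactose medium) = 33.120 − 19.340 = 13.780
ΔΔCt = 13.780 − 12.420 = 1.360
Fold change = 2^(−1.360) = 0.390

0.39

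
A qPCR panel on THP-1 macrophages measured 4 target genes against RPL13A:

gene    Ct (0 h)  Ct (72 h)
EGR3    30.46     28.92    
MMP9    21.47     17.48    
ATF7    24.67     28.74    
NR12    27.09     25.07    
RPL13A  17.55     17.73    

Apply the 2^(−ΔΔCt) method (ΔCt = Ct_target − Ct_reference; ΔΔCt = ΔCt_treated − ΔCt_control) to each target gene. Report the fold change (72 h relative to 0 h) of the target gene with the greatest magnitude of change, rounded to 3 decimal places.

18.001

EGR3: ΔΔCt = (28.92−17.73) − (30.46−17.55) = 11.19 − 12.91 = -1.72; fold change = 2^1.72 = 3.294
MMP9: ΔΔCt = (17.48−17.73) − (21.47−17.55) = -0.25 − 3.92 = -4.17; fold change = 2^4.17 = 18.001
ATF7: ΔΔCt = (28.74−17.73) − (24.67−17.55) = 11.01 − 7.12 = 3.89; fold change = 2^-3.89 = 0.067
NR12: ΔΔCt = (25.07−17.73) − (27.09−17.55) = 7.34 − 9.54 = -2.20; fold change = 2^2.20 = 4.595
MMP9 has the largest |ΔΔCt| = 4.17.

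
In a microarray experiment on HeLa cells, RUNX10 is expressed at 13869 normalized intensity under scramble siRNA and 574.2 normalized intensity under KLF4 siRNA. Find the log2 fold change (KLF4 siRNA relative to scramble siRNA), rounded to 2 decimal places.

Fold change = 574.2 / 13869 = 0.0414
log2(0.0414) = -4.594

-4.59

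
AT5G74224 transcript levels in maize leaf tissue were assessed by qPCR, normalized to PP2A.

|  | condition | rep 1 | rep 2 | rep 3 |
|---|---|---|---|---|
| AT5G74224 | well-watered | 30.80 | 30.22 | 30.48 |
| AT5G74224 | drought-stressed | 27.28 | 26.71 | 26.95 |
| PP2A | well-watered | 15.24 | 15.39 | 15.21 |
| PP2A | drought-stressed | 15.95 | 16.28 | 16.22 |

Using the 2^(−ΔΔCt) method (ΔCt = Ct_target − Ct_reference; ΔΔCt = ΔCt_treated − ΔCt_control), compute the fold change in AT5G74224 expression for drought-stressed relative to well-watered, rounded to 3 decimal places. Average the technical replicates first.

20.966

Mean Ct: AT5G74224 well-watered 30.500; AT5G74224 drought-stressed 26.980; PP2A well-watered 15.280; PP2A drought-stressed 16.150
ΔCt(well-watered) = 30.500 − 15.280 = 15.220
ΔCt(drought-stressed) = 26.980 − 16.150 = 10.830
ΔΔCt = 10.830 − 15.220 = -4.390
Fold change = 2^(−(-4.390)) = 2^4.390 = 20.9663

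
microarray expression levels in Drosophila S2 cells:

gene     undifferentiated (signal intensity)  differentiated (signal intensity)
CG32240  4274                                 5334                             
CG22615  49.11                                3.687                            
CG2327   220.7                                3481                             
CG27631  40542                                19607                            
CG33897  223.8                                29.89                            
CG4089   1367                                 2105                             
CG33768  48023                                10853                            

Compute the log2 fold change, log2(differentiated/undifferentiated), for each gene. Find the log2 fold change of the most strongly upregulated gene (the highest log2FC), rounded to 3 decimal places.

3.979

log2(5334/4274) = 0.320  (CG32240)
log2(3.687/49.11) = -3.735  (CG22615)
log2(3481/220.7) = 3.979  (CG2327)
log2(19607/40542) = -1.048  (CG27631)
log2(29.89/223.8) = -2.904  (CG33897)
log2(2105/1367) = 0.623  (CG4089)
log2(10853/48023) = -2.146  (CG33768)
CG2327 is most strongly upregulated.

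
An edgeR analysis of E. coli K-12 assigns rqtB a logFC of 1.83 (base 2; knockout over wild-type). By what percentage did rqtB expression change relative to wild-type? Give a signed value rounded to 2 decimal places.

255.54%

Fold change = 2^(1.83) = 3.5554
Percent change = (FC − 1) × 100% = (3.5554 − 1) × 100 = 255.54%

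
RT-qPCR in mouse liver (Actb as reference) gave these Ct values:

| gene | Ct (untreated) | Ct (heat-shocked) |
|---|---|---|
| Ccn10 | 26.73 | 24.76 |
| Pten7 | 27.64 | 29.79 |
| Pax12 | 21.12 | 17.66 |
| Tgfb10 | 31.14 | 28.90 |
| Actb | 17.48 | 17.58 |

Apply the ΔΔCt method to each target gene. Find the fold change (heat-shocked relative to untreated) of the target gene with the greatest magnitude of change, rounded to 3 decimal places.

Ccn10: ΔΔCt = (24.76−17.58) − (26.73−17.48) = 7.18 − 9.25 = -2.07; fold change = 2^2.07 = 4.199
Pten7: ΔΔCt = (29.79−17.58) − (27.64−17.48) = 12.21 − 10.16 = 2.05; fold change = 2^-2.05 = 0.241
Pax12: ΔΔCt = (17.66−17.58) − (21.12−17.48) = 0.08 − 3.64 = -3.56; fold change = 2^3.56 = 11.794
Tgfb10: ΔΔCt = (28.90−17.58) − (31.14−17.48) = 11.32 − 13.66 = -2.34; fold change = 2^2.34 = 5.063
Pax12 has the largest |ΔΔCt| = 3.56.

11.794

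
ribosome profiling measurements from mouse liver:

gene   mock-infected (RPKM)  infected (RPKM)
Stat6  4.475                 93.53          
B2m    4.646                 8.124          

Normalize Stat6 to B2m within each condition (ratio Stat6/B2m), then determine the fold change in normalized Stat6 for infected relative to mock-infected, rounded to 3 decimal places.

Stat6/B2m (mock-infected) = 4.475 / 4.646 = 0.96319
Stat6/B2m (infected) = 93.53 / 8.124 = 11.513
Fold change = 11.513 / 0.96319 = 11.9527

11.953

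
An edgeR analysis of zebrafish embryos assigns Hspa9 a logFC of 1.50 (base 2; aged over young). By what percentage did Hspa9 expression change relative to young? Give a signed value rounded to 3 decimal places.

Fold change = 2^(1.50) = 2.8284
Percent change = (FC − 1) × 100% = (2.8284 − 1) × 100 = 182.843%

182.843%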